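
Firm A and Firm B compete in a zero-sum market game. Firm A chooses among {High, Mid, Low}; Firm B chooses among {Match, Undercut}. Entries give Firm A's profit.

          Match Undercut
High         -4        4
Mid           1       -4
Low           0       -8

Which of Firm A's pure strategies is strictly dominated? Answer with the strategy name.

Low

Mid gives a strictly higher payoff than Low against every column: 1 > 0, -4 > -8.
So Low is strictly dominated and Firm A never plays it.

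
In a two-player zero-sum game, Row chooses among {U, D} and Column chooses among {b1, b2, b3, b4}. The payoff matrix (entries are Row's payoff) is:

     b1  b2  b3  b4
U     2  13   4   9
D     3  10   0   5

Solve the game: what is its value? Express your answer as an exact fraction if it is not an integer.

Row minima: U → 2, D → 0; maximin = 2.
Column maxima: b1 → 3, b2 → 13, b3 → 4, b4 → 9; minimax = 3.
2 ≠ 3, so there is no saddle point; optimal play is mixed.
b2 is strictly dominated by b1 (it gives Row strictly more in every row), so Column never plays it.
b4 is strictly dominated by b1 (it gives Row strictly more in every row), so Column never plays it.
On the remaining 2×2 (U, D vs b1, b3):
Let Row play U with probability p. Expected payoff against b1: 2p + 3(1−p) = −p + 3; against b3: 4p + 0(1−p) = 4p.
Setting these equal: −p + 3 = 4p ⇒ −5p = -3 ⇒ p = 3/5, and the value is (-1)·(3/5) + 3 = 12/5.
For Column: with q = P(b1), equating U's and D's payoffs gives −2q + 4 = 3q ⇒ q = 4/5.

12/5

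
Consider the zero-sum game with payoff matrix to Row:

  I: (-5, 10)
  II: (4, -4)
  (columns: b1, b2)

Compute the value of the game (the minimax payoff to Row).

20/23

Row minima: I → -5, II → -4; maximin = -4.
Column maxima: b1 → 4, b2 → 10; minimax = 4.
-4 ≠ 4, so there is no saddle point; optimal play is mixed.
Let Row play I with probability p. Expected payoff against b1: (-5)p + 4(1−p) = −9p + 4; against b2: 10p + (-4)(1−p) = 14p − 4.
Setting these equal: −9p + 4 = 14p − 4 ⇒ −23p = -8 ⇒ p = 8/23, and the value is (-9)·(8/23) + 4 = 20/23.
For Column: with q = P(b1), equating I's and II's payoffs gives −15q + 10 = 8q − 4 ⇒ q = 14/23.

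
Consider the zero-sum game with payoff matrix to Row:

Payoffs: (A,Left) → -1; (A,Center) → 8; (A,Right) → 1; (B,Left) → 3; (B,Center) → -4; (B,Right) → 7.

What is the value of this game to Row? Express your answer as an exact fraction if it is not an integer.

Row minima: A → -1, B → -4; maximin = -1.
Column maxima: Left → 3, Center → 8, Right → 7; minimax = 3.
-1 ≠ 3, so there is no saddle point; optimal play is mixed.
Right is strictly dominated by Left (it gives Row strictly more in every row), so Column never plays it.
On the remaining 2×2 (A, B vs Left, Center):
Let Row play A with probability p. Expected payoff against Left: (-1)p + 3(1−p) = −4p + 3; against Center: 8p + (-4)(1−p) = 12p − 4.
Setting these equal: −4p + 3 = 12p − 4 ⇒ −16p = -7 ⇒ p = 7/16, and the value is (-4)·(7/16) + 3 = 5/4.
For Column: with q = P(Left), equating A's and B's payoffs gives −9q + 8 = 7q − 4 ⇒ q = 3/4.

5/4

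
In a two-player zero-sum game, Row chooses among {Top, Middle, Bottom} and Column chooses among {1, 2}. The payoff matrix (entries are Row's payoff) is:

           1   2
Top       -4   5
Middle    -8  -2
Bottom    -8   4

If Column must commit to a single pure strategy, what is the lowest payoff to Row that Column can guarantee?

Column maxima: 1 → -4, 2 → 5.
The smallest of these is -4.

-4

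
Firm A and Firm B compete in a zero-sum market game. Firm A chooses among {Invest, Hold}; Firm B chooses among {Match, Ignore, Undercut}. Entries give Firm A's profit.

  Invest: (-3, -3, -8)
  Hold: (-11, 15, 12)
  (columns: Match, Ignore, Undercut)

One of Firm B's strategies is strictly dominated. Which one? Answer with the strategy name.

Ignore

Undercut holds Firm A's payoff strictly below Ignore in every row: -8 < -3, 12 < 15.
So Ignore is strictly dominated for Firm B.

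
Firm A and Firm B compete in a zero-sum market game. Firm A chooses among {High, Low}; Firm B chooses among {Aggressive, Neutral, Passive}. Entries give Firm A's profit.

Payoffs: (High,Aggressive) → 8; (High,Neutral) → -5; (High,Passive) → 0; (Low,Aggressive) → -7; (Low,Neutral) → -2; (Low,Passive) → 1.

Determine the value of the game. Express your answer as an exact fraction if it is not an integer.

Row minima: High → -5, Low → -7; maximin = -5.
Column maxima: Aggressive → 8, Neutral → -2, Passive → 1; minimax = -2.
-5 ≠ -2, so there is no saddle point; optimal play is mixed.
Passive is strictly dominated by Neutral (it gives Firm A strictly more in every row), so Firm B never plays it.
On the remaining 2×2 (High, Low vs Aggressive, Neutral):
Let Firm A play High with probability p. Expected payoff against Aggressive: 8p + (-7)(1−p) = 15p − 7; against Neutral: (-5)p + (-2)(1−p) = −3p − 2.
Setting these equal: 15p − 7 = −3p − 2 ⇒ 18p = 5 ⇒ p = 5/18, and the value is (15)·(5/18) − 7 = -17/6.
For Firm B: with q = P(Aggressive), equating High's and Low's payoffs gives 13q − 5 = −5q − 2 ⇒ q = 1/6.

-17/6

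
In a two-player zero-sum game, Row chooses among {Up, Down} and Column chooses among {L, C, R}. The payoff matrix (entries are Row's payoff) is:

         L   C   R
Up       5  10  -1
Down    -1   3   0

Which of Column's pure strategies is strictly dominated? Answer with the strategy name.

C

L holds Row's payoff strictly below C in every row: 5 < 10, -1 < 3.
So C is strictly dominated for Column.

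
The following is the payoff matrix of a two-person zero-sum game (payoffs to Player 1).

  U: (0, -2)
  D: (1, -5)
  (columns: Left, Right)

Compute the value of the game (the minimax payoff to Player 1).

-2

Row minima: U → -2, D → -5; maximin = -2.
Column maxima: Left → 1, Right → -2; minimax = -2.
Since maximin = minimax = -2, there is a saddle point and the value is -2.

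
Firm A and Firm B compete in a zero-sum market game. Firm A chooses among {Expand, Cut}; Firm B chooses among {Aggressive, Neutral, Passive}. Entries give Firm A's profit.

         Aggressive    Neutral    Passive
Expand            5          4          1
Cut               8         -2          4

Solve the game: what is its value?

2

Row minima: Expand → 1, Cut → -2; maximin = 1.
Column maxima: Aggressive → 8, Neutral → 4, Passive → 4; minimax = 4.
1 ≠ 4, so there is no saddle point; optimal play is mixed.
Aggressive is strictly dominated by Neutral (it gives Firm A strictly more in every row), so Firm B never plays it.
On the remaining 2×2 (Expand, Cut vs Neutral, Passive):
Let Firm A play Expand with probability p. Expected payoff against Neutral: 4p + (-2)(1−p) = 6p − 2; against Passive: 1p + 4(1−p) = −3p + 4.
Setting these equal: 6p − 2 = −3p + 4 ⇒ 9p = 6 ⇒ p = 2/3, and the value is (6)·(2/3) − 2 = 2.
For Firm B: with q = P(Neutral), equating Expand's and Cut's payoffs gives 3q + 1 = −6q + 4 ⇒ q = 1/3.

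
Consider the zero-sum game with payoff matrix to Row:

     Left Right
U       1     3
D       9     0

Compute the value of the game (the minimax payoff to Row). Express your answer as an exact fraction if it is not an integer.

27/11

Row minima: U → 1, D → 0; maximin = 1.
Column maxima: Left → 9, Right → 3; minimax = 3.
1 ≠ 3, so there is no saddle point; optimal play is mixed.
Let Row play U with probability p. Expected payoff against Left: 1p + 9(1−p) = −8p + 9; against Right: 3p + 0(1−p) = 3p.
Setting these equal: −8p + 9 = 3p ⇒ −11p = -9 ⇒ p = 9/11, and the value is (-8)·(9/11) + 9 = 27/11.
For Column: with q = P(Left), equating U's and D's payoffs gives −2q + 3 = 9q ⇒ q = 3/11.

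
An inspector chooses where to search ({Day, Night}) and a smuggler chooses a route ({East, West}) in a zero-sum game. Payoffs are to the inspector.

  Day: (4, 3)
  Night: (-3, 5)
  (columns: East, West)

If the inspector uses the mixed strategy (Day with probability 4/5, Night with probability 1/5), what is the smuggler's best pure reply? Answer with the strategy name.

If the smuggler plays East, the inspector's expected payoff is (4/5)·4 + (1/5)·(-3) = 13/5.
If the smuggler plays West, the inspector's expected payoff is (4/5)·3 + (1/5)·5 = 17/5.
The smuggler minimizes the inspector's payoff; the smallest is 13/5, so the best response is East.

East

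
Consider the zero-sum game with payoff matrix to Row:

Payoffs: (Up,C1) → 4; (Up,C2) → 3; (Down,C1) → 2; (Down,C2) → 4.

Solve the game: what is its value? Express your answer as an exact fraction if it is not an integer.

10/3

Row minima: Up → 3, Down → 2; maximin = 3.
Column maxima: C1 → 4, C2 → 4; minimax = 4.
3 ≠ 4, so there is no saddle point; optimal play is mixed.
Let Row play Up with probability p. Expected payoff against C1: 4p + 2(1−p) = 2p + 2; against C2: 3p + 4(1−p) = −p + 4.
Setting these equal: 2p + 2 = −p + 4 ⇒ 3p = 2 ⇒ p = 2/3, and the value is (2)·(2/3) + 2 = 10/3.
For Column: with q = P(C1), equating Up's and Down's payoffs gives q + 3 = −2q + 4 ⇒ q = 1/3.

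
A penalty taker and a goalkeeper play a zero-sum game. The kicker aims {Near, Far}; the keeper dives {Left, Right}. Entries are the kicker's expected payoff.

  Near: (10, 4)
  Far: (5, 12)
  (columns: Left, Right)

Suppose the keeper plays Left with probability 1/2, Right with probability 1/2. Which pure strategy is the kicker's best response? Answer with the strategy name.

Far

Expected payoff of Near: (1/2)·10 + (1/2)·4 = 7.
Expected payoff of Far: (1/2)·5 + (1/2)·12 = 17/2.
The largest is 17/2, so the kicker's best response is Far.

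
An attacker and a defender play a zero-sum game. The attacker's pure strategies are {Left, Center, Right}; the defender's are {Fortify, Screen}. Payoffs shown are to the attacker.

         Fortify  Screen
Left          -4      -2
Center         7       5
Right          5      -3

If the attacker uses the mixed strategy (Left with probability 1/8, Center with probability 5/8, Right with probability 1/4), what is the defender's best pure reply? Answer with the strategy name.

If the defender plays Fortify, the attacker's expected payoff is (1/8)·(-4) + (5/8)·7 + (1/4)·5 = 41/8.
If the defender plays Screen, the attacker's expected payoff is (1/8)·(-2) + (5/8)·5 + (1/4)·(-3) = 17/8.
The defender minimizes the attacker's payoff; the smallest is 17/8, so the best response is Screen.

Screen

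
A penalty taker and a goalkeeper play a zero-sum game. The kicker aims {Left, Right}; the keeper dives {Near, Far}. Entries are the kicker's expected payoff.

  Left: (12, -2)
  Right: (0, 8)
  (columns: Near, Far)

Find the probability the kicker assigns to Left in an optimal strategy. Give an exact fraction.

Row minima: Left → -2, Right → 0; maximin = 0.
Column maxima: Near → 12, Far → 8; minimax = 8.
0 ≠ 8, so there is no saddle point; optimal play is mixed.
Let the kicker play Left with probability p. Expected payoff against Near: 12p + 0(1−p) = 12p; against Far: (-2)p + 8(1−p) = −10p + 8.
Setting these equal: 12p = −10p + 8 ⇒ 22p = 8 ⇒ p = 4/11, and the value is (12)·(4/11) = 48/11.
For the keeper: with q = P(Near), equating Left's and Right's payoffs gives 14q − 2 = −8q + 8 ⇒ q = 5/11.

4/11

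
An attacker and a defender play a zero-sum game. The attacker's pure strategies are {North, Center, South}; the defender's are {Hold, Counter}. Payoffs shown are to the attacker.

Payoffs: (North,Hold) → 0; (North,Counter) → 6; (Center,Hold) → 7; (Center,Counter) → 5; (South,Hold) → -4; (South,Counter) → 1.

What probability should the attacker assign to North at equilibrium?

1/4

Row minima: North → 0, Center → 5, South → -4; maximin = 5.
Column maxima: Hold → 7, Counter → 6; minimax = 6.
5 ≠ 6, so there is no saddle point; optimal play is mixed.
South is strictly dominated by North, so the attacker never plays it.
On the remaining 2×2 (North, Center vs Hold, Counter):
Let the attacker play North with probability p. Expected payoff against Hold: 0p + 7(1−p) = −7p + 7; against Counter: 6p + 5(1−p) = p + 5.
Setting these equal: −7p + 7 = p + 5 ⇒ −8p = -2 ⇒ p = 1/4, and the value is (-7)·(1/4) + 7 = 21/4.
For the defender: with q = P(Hold), equating North's and Center's payoffs gives −6q + 6 = 2q + 5 ⇒ q = 1/8.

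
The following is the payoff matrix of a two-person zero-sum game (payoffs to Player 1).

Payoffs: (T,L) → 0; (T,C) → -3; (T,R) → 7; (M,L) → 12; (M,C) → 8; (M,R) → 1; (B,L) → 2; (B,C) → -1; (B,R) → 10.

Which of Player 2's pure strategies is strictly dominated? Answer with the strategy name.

C holds Player 1's payoff strictly below L in every row: -3 < 0, 8 < 12, -1 < 2.
So L is strictly dominated for Player 2.

L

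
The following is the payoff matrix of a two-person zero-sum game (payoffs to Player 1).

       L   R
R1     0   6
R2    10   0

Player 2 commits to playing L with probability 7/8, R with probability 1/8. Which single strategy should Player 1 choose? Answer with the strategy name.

R2

Expected payoff of R1: (7/8)·0 + (1/8)·6 = 3/4.
Expected payoff of R2: (7/8)·10 + (1/8)·0 = 35/4.
The largest is 35/4, so Player 1's best response is R2.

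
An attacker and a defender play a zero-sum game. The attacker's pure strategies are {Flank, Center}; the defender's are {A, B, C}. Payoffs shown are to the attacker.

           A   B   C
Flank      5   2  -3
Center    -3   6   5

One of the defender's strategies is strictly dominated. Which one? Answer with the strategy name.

B

C holds the attacker's payoff strictly below B in every row: -3 < 2, 5 < 6.
So B is strictly dominated for the defender.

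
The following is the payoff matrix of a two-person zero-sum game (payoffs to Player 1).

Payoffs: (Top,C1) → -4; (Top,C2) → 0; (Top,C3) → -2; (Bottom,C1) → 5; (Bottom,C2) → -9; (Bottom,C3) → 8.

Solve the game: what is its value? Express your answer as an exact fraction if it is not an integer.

-2

Row minima: Top → -4, Bottom → -9; maximin = -4.
Column maxima: C1 → 5, C2 → 0, C3 → 8; minimax = 0.
-4 ≠ 0, so there is no saddle point; optimal play is mixed.
C3 is strictly dominated by C1 (it gives Player 1 strictly more in every row), so Player 2 never plays it.
On the remaining 2×2 (Top, Bottom vs C1, C2):
Let Player 1 play Top with probability p. Expected payoff against C1: (-4)p + 5(1−p) = −9p + 5; against C2: 0p + (-9)(1−p) = 9p − 9.
Setting these equal: −9p + 5 = 9p − 9 ⇒ −18p = -14 ⇒ p = 7/9, and the value is (-9)·(7/9) + 5 = -2.
For Player 2: with q = P(C1), equating Top's and Bottom's payoffs gives −4q = 14q − 9 ⇒ q = 1/2.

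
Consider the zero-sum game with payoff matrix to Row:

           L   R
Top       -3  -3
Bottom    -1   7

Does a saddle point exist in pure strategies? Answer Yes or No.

Row minima: Top → -3, Bottom → -1; maximin = -1.
Column maxima: L → -1, R → 7; minimax = -1.
maximin = minimax = -1, so a saddle point exists.

Yes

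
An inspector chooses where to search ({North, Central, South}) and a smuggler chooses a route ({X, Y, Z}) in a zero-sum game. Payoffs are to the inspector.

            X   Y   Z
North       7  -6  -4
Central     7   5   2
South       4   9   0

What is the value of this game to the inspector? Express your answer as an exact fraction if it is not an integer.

2

Row minima: North → -6, Central → 2, South → 0; maximin = 2.
Column maxima: X → 7, Y → 9, Z → 2; minimax = 2.
Since maximin = minimax = 2, there is a saddle point and the value is 2.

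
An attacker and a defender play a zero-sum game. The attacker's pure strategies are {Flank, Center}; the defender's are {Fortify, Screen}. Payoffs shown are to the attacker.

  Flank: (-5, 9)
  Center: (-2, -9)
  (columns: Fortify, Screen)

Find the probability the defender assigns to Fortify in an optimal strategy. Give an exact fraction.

6/7

Row minima: Flank → -5, Center → -9; maximin = -5.
Column maxima: Fortify → -2, Screen → 9; minimax = -2.
-5 ≠ -2, so there is no saddle point; optimal play is mixed.
Let the attacker play Flank with probability p. Expected payoff against Fortify: (-5)p + (-2)(1−p) = −3p − 2; against Screen: 9p + (-9)(1−p) = 18p − 9.
Setting these equal: −3p − 2 = 18p − 9 ⇒ −21p = -7 ⇒ p = 1/3, and the value is (-3)·(1/3) − 2 = -3.
For the defender: with q = P(Fortify), equating Flank's and Center's payoffs gives −14q + 9 = 7q − 9 ⇒ q = 6/7.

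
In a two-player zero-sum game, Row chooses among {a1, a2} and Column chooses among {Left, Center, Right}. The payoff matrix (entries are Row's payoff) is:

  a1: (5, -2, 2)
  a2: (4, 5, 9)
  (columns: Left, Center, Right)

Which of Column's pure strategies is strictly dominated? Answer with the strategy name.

Center holds Row's payoff strictly below Right in every row: -2 < 2, 5 < 9.
So Right is strictly dominated for Column.

Right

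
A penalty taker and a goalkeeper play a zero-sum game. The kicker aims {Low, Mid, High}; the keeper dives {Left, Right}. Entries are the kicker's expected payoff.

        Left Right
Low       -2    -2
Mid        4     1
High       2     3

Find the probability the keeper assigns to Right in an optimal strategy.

1/2

Row minima: Low → -2, Mid → 1, High → 2; maximin = 2.
Column maxima: Left → 4, Right → 3; minimax = 3.
2 ≠ 3, so there is no saddle point; optimal play is mixed.
Low is strictly dominated by Mid, so the kicker never plays it.
On the remaining 2×2 (Mid, High vs Left, Right):
Let the kicker play Mid with probability p. Expected payoff against Left: 4p + 2(1−p) = 2p + 2; against Right: 1p + 3(1−p) = −2p + 3.
Setting these equal: 2p + 2 = −2p + 3 ⇒ 4p = 1 ⇒ p = 1/4, and the value is (2)·(1/4) + 2 = 5/2.
For the keeper: with q = P(Left), equating Mid's and High's payoffs gives 3q + 1 = −q + 3 ⇒ q = 1/2.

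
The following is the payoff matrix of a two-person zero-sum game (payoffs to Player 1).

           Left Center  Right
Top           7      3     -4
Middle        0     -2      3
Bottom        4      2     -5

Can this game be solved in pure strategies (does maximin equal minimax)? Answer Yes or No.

No

Row minima: Top → -4, Middle → -2, Bottom → -5; maximin = -2.
Column maxima: Left → 7, Center → 3, Right → 3; minimax = 3.
-2 ≠ 3, so no pure-strategy equilibrium exists.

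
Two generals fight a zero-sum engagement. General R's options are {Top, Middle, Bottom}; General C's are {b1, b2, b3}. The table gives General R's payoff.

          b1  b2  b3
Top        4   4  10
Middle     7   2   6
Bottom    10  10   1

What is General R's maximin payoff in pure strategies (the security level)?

4

Row minima: Top → 4, Middle → 2, Bottom → 1.
The best of these is 4.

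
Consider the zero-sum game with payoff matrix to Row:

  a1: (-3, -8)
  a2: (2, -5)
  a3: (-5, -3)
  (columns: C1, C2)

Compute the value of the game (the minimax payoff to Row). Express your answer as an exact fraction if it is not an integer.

-31/9

Row minima: a1 → -8, a2 → -5, a3 → -5; maximin = -5.
Column maxima: C1 → 2, C2 → -3; minimax = -3.
-5 ≠ -3, so there is no saddle point; optimal play is mixed.
a1 is strictly dominated by a2, so Row never plays it.
On the remaining 2×2 (a2, a3 vs C1, C2):
Let Row play a2 with probability p. Expected payoff against C1: 2p + (-5)(1−p) = 7p − 5; against C2: (-5)p + (-3)(1−p) = −2p − 3.
Setting these equal: 7p − 5 = −2p − 3 ⇒ 9p = 2 ⇒ p = 2/9, and the value is (7)·(2/9) − 5 = -31/9.
For Column: with q = P(C1), equating a2's and a3's payoffs gives 7q − 5 = −2q − 3 ⇒ q = 2/9.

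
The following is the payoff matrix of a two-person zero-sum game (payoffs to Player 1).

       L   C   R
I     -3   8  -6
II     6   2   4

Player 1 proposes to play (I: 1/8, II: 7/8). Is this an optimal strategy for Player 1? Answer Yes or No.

Yes

Against L this mix gives (1/8)·(-3) + (7/8)·6 = 39/8.
Against C this mix gives (1/8)·8 + (7/8)·2 = 11/4.
Against R this mix gives (1/8)·(-6) + (7/8)·4 = 11/4.
All of Player 2's active replies (C, R) yield 11/4, and no column does worse for Player 1. The mix makes Player 2 indifferent and guarantees 11/4, so it is optimal.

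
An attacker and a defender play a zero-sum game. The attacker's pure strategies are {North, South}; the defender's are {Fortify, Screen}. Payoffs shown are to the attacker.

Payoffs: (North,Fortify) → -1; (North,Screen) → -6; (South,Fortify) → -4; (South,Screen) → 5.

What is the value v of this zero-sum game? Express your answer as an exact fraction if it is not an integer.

Row minima: North → -6, South → -4; maximin = -4.
Column maxima: Fortify → -1, Screen → 5; minimax = -1.
-4 ≠ -1, so there is no saddle point; optimal play is mixed.
Let the attacker play North with probability p. Expected payoff against Fortify: (-1)p + (-4)(1−p) = 3p − 4; against Screen: (-6)p + 5(1−p) = −11p + 5.
Setting these equal: 3p − 4 = −11p + 5 ⇒ 14p = 9 ⇒ p = 9/14, and the value is (3)·(9/14) − 4 = -29/14.
For the defender: with q = P(Fortify), equating North's and South's payoffs gives 5q − 6 = −9q + 5 ⇒ q = 11/14.

-29/14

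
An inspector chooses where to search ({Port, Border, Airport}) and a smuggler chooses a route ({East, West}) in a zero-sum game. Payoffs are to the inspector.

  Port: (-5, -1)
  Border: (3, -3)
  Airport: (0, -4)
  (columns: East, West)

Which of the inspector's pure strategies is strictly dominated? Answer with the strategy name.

Border gives a strictly higher payoff than Airport against every column: 3 > 0, -3 > -4.
So Airport is strictly dominated and the inspector never plays it.

Airport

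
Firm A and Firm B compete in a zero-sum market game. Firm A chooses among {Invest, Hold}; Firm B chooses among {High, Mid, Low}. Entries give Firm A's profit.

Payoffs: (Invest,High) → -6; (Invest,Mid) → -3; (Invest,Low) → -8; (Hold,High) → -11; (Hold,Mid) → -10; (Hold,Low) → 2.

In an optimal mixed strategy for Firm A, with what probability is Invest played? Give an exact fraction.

13/15

Row minima: Invest → -8, Hold → -11; maximin = -8.
Column maxima: High → -6, Mid → -3, Low → 2; minimax = -6.
-8 ≠ -6, so there is no saddle point; optimal play is mixed.
Mid is strictly dominated by High (it gives Firm A strictly more in every row), so Firm B never plays it.
On the remaining 2×2 (Invest, Hold vs High, Low):
Let Firm A play Invest with probability p. Expected payoff against High: (-6)p + (-11)(1−p) = 5p − 11; against Low: (-8)p + 2(1−p) = −10p + 2.
Setting these equal: 5p − 11 = −10p + 2 ⇒ 15p = 13 ⇒ p = 13/15, and the value is (5)·(13/15) − 11 = -20/3.
For Firm B: with q = P(High), equating Invest's and Hold's payoffs gives 2q − 8 = −13q + 2 ⇒ q = 2/3.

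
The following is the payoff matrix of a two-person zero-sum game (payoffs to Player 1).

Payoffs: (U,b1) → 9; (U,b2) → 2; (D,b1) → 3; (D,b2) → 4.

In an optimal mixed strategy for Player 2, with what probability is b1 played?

1/4

Row minima: U → 2, D → 3; maximin = 3.
Column maxima: b1 → 9, b2 → 4; minimax = 4.
3 ≠ 4, so there is no saddle point; optimal play is mixed.
Let Player 1 play U with probability p. Expected payoff against b1: 9p + 3(1−p) = 6p + 3; against b2: 2p + 4(1−p) = −2p + 4.
Setting these equal: 6p + 3 = −2p + 4 ⇒ 8p = 1 ⇒ p = 1/8, and the value is (6)·(1/8) + 3 = 15/4.
For Player 2: with q = P(b1), equating U's and D's payoffs gives 7q + 2 = −q + 4 ⇒ q = 1/4.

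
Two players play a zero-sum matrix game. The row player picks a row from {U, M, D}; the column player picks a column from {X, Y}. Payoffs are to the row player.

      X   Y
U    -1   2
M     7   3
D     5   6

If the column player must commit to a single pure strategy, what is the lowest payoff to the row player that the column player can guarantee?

Column maxima: X → 7, Y → 6.
The smallest of these is 6.

6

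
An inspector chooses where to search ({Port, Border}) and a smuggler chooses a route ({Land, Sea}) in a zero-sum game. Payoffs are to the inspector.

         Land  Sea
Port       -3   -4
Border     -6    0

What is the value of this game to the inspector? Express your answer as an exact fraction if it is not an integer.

-24/7

Row minima: Port → -4, Border → -6; maximin = -4.
Column maxima: Land → -3, Sea → 0; minimax = -3.
-4 ≠ -3, so there is no saddle point; optimal play is mixed.
Let the inspector play Port with probability p. Expected payoff against Land: (-3)p + (-6)(1−p) = 3p − 6; against Sea: (-4)p + 0(1−p) = −4p.
Setting these equal: 3p − 6 = −4p ⇒ 7p = 6 ⇒ p = 6/7, and the value is (3)·(6/7) − 6 = -24/7.
For the smuggler: with q = P(Land), equating Port's and Border's payoffs gives q − 4 = −6q ⇒ q = 4/7.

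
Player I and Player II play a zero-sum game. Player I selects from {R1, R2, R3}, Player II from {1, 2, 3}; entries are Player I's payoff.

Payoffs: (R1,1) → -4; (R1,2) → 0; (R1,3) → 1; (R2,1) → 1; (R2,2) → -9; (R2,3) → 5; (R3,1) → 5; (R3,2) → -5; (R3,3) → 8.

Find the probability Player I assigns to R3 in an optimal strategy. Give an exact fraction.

2/7

Row minima: R1 → -4, R2 → -9, R3 → -5; maximin = -4.
Column maxima: 1 → 5, 2 → 0, 3 → 8; minimax = 0.
-4 ≠ 0, so there is no saddle point; optimal play is mixed.
R2 is strictly dominated by R3, so Player I never plays it.
3 is strictly dominated by 1 (it gives Player I strictly more in every row), so Player II never plays it.
On the remaining 2×2 (R1, R3 vs 1, 2):
Let Player I play R1 with probability p. Expected payoff against 1: (-4)p + 5(1−p) = −9p + 5; against 2: 0p + (-5)(1−p) = 5p − 5.
Setting these equal: −9p + 5 = 5p − 5 ⇒ −14p = -10 ⇒ p = 5/7, and the value is (-9)·(5/7) + 5 = -10/7.
For Player II: with q = P(1), equating R1's and R3's payoffs gives −4q = 10q − 5 ⇒ q = 5/14.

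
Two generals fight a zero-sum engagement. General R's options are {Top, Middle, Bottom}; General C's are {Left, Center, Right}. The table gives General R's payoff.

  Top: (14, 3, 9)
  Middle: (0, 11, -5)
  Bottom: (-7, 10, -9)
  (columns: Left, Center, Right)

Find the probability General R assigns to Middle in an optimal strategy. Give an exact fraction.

Row minima: Top → 3, Middle → -5, Bottom → -9; maximin = 3.
Column maxima: Left → 14, Center → 11, Right → 9; minimax = 9.
3 ≠ 9, so there is no saddle point; optimal play is mixed.
Bottom is strictly dominated by Middle, so General R never plays it.
Left is strictly dominated by Right (it gives General R strictly more in every row), so General C never plays it.
On the remaining 2×2 (Top, Middle vs Center, Right):
Let General R play Top with probability p. Expected payoff against Center: 3p + 11(1−p) = −8p + 11; against Right: 9p + (-5)(1−p) = 14p − 5.
Setting these equal: −8p + 11 = 14p − 5 ⇒ −22p = -16 ⇒ p = 8/11, and the value is (-8)·(8/11) + 11 = 57/11.
For General C: with q = P(Center), equating Top's and Middle's payoffs gives −6q + 9 = 16q − 5 ⇒ q = 7/11.

3/11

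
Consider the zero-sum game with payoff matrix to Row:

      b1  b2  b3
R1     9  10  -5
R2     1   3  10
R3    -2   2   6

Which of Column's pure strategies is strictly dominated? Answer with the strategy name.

b2

b1 holds Row's payoff strictly below b2 in every row: 9 < 10, 1 < 3, -2 < 2.
So b2 is strictly dominated for Column.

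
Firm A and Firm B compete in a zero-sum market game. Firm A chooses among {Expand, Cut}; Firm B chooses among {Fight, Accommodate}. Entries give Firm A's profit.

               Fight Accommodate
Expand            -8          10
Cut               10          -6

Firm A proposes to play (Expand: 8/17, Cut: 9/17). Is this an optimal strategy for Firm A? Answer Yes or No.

Yes

Against Fight this mix gives (8/17)·(-8) + (9/17)·10 = 26/17.
Against Accommodate this mix gives (8/17)·10 + (9/17)·(-6) = 26/17.
All of Firm B's active replies (Fight, Accommodate) yield 26/17, and no column does worse for Firm A. The mix makes Firm B indifferent and guarantees 26/17, so it is optimal.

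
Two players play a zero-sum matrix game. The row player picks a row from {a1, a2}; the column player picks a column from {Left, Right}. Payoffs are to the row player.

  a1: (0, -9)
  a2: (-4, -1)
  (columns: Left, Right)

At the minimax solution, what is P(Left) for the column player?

Row minima: a1 → -9, a2 → -4; maximin = -4.
Column maxima: Left → 0, Right → -1; minimax = -1.
-4 ≠ -1, so there is no saddle point; optimal play is mixed.
Let the row player play a1 with probability p. Expected payoff against Left: 0p + (-4)(1−p) = 4p − 4; against Right: (-9)p + (-1)(1−p) = −8p − 1.
Setting these equal: 4p − 4 = −8p − 1 ⇒ 12p = 3 ⇒ p = 1/4, and the value is (4)·(1/4) − 4 = -3.
For the column player: with q = P(Left), equating a1's and a2's payoffs gives 9q − 9 = −3q − 1 ⇒ q = 2/3.

2/3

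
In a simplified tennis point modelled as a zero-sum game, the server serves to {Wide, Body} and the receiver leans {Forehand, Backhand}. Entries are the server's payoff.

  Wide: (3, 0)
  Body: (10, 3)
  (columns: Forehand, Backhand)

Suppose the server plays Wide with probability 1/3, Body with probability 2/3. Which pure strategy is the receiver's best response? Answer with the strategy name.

If the receiver plays Forehand, the server's expected payoff is (1/3)·3 + (2/3)·10 = 23/3.
If the receiver plays Backhand, the server's expected payoff is (1/3)·0 + (2/3)·3 = 2.
The receiver minimizes the server's payoff; the smallest is 2, so the best response is Backhand.

Backhand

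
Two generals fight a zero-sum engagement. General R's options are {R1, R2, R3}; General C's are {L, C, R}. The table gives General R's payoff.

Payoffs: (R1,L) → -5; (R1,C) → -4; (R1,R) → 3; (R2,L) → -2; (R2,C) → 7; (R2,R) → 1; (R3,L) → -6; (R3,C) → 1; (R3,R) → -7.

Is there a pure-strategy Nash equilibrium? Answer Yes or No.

Row minima: R1 → -5, R2 → -2, R3 → -7; maximin = -2.
Column maxima: L → -2, C → 7, R → 3; minimax = -2.
maximin = minimax = -2, so a saddle point exists.

Yes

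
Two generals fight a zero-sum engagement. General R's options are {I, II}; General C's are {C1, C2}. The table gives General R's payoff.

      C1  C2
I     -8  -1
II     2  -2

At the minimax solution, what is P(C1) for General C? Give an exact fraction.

Row minima: I → -8, II → -2; maximin = -2.
Column maxima: C1 → 2, C2 → -1; minimax = -1.
-2 ≠ -1, so there is no saddle point; optimal play is mixed.
Let General R play I with probability p. Expected payoff against C1: (-8)p + 2(1−p) = −10p + 2; against C2: (-1)p + (-2)(1−p) = p − 2.
Setting these equal: −10p + 2 = p − 2 ⇒ −11p = -4 ⇒ p = 4/11, and the value is (-10)·(4/11) + 2 = -18/11.
For General C: with q = P(C1), equating I's and II's payoffs gives −7q − 1 = 4q − 2 ⇒ q = 1/11.

1/11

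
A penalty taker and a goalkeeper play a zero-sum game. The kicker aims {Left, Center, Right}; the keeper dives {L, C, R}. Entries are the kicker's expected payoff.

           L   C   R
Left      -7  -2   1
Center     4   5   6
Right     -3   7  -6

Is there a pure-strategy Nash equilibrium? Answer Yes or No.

Yes

Row minima: Left → -7, Center → 4, Right → -6; maximin = 4.
Column maxima: L → 4, C → 7, R → 6; minimax = 4.
maximin = minimax = 4, so a saddle point exists.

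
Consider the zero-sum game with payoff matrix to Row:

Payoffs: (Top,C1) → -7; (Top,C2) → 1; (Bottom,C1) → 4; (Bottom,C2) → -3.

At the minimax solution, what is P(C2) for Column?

Row minima: Top → -7, Bottom → -3; maximin = -3.
Column maxima: C1 → 4, C2 → 1; minimax = 1.
-3 ≠ 1, so there is no saddle point; optimal play is mixed.
Let Row play Top with probability p. Expected payoff against C1: (-7)p + 4(1−p) = −11p + 4; against C2: 1p + (-3)(1−p) = 4p − 3.
Setting these equal: −11p + 4 = 4p − 3 ⇒ −15p = -7 ⇒ p = 7/15, and the value is (-11)·(7/15) + 4 = -17/15.
For Column: with q = P(C1), equating Top's and Bottom's payoffs gives −8q + 1 = 7q − 3 ⇒ q = 4/15.

11/15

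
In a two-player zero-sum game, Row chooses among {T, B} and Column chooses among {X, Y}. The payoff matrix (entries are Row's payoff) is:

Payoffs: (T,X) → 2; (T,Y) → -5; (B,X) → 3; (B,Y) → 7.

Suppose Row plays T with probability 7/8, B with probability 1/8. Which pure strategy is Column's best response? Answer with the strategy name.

If Column plays X, Row's expected payoff is (7/8)·2 + (1/8)·3 = 17/8.
If Column plays Y, Row's expected payoff is (7/8)·(-5) + (1/8)·7 = -7/2.
Column minimizes Row's payoff; the smallest is -7/2, so the best response is Y.

Y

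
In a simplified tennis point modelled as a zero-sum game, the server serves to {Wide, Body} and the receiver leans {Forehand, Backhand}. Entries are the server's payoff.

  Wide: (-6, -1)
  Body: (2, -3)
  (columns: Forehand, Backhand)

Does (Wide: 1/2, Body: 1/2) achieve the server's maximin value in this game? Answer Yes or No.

Yes

Against Forehand this mix gives (1/2)·(-6) + (1/2)·2 = -2.
Against Backhand this mix gives (1/2)·(-1) + (1/2)·(-3) = -2.
All of the receiver's active replies (Forehand, Backhand) yield -2, and no column does worse for the server. The mix makes the receiver indifferent and guarantees -2, so it is optimal.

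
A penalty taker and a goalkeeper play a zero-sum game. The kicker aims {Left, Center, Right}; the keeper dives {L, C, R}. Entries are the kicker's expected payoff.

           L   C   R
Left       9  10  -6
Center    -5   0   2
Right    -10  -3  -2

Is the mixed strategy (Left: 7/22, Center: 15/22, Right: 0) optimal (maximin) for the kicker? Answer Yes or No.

Yes

Against L this mix gives (7/22)·9 + (15/22)·(-5) = -6/11.
Against C this mix gives (7/22)·10 + (15/22)·0 = 35/11.
Against R this mix gives (7/22)·(-6) + (15/22)·2 = -6/11.
All of the keeper's active replies (L, R) yield -6/11, and no column does worse for the kicker. The mix makes the keeper indifferent and guarantees -6/11, so it is optimal.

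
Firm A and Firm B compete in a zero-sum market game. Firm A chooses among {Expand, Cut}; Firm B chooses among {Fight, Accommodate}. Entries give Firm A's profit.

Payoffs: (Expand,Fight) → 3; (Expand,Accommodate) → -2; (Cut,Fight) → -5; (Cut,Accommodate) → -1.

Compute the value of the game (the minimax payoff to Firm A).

Row minima: Expand → -2, Cut → -5; maximin = -2.
Column maxima: Fight → 3, Accommodate → -1; minimax = -1.
-2 ≠ -1, so there is no saddle point; optimal play is mixed.
Let Firm A play Expand with probability p. Expected payoff against Fight: 3p + (-5)(1−p) = 8p − 5; against Accommodate: (-2)p + (-1)(1−p) = −p − 1.
Setting these equal: 8p − 5 = −p − 1 ⇒ 9p = 4 ⇒ p = 4/9, and the value is (8)·(4/9) − 5 = -13/9.
For Firm B: with q = P(Fight), equating Expand's and Cut's payoffs gives 5q − 2 = −4q − 1 ⇒ q = 1/9.

-13/9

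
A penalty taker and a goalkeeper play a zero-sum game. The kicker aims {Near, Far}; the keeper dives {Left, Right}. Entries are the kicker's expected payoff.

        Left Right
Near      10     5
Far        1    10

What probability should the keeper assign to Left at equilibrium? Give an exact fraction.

5/14

Row minima: Near → 5, Far → 1; maximin = 5.
Column maxima: Left → 10, Right → 10; minimax = 10.
5 ≠ 10, so there is no saddle point; optimal play is mixed.
Let the kicker play Near with probability p. Expected payoff against Left: 10p + 1(1−p) = 9p + 1; against Right: 5p + 10(1−p) = −5p + 10.
Setting these equal: 9p + 1 = −5p + 10 ⇒ 14p = 9 ⇒ p = 9/14, and the value is (9)·(9/14) + 1 = 95/14.
For the keeper: with q = P(Left), equating Near's and Far's payoffs gives 5q + 5 = −9q + 10 ⇒ q = 5/14.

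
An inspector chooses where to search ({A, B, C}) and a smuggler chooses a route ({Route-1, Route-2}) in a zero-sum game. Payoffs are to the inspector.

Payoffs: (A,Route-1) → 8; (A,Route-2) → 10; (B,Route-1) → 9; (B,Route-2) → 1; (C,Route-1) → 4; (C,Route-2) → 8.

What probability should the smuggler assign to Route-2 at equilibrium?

1/10

Row minima: A → 8, B → 1, C → 4; maximin = 8.
Column maxima: Route-1 → 9, Route-2 → 10; minimax = 9.
8 ≠ 9, so there is no saddle point; optimal play is mixed.
C is strictly dominated by A, so the inspector never plays it.
On the remaining 2×2 (A, B vs Route-1, Route-2):
Let the inspector play A with probability p. Expected payoff against Route-1: 8p + 9(1−p) = −p + 9; against Route-2: 10p + 1(1−p) = 9p + 1.
Setting these equal: −p + 9 = 9p + 1 ⇒ −10p = -8 ⇒ p = 4/5, and the value is (-1)·(4/5) + 9 = 41/5.
For the smuggler: with q = P(Route-1), equating A's and B's payoffs gives −2q + 10 = 8q + 1 ⇒ q = 9/10.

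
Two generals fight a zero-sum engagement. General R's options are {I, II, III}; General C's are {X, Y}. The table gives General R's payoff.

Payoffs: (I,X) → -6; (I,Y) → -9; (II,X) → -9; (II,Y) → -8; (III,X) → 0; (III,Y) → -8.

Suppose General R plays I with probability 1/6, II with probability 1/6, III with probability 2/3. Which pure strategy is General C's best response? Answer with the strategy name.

Y

If General C plays X, General R's expected payoff is (1/6)·(-6) + (1/6)·(-9) + (2/3)·0 = -5/2.
If General C plays Y, General R's expected payoff is (1/6)·(-9) + (1/6)·(-8) + (2/3)·(-8) = -49/6.
General C minimizes General R's payoff; the smallest is -49/6, so the best response is Y.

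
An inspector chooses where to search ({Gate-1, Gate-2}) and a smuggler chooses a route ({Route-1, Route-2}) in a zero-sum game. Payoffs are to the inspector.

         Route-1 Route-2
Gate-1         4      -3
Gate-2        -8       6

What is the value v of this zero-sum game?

0

Row minima: Gate-1 → -3, Gate-2 → -8; maximin = -3.
Column maxima: Route-1 → 4, Route-2 → 6; minimax = 4.
-3 ≠ 4, so there is no saddle point; optimal play is mixed.
Let the inspector play Gate-1 with probability p. Expected payoff against Route-1: 4p + (-8)(1−p) = 12p − 8; against Route-2: (-3)p + 6(1−p) = −9p + 6.
Setting these equal: 12p − 8 = −9p + 6 ⇒ 21p = 14 ⇒ p = 2/3, and the value is (12)·(2/3) − 8 = 0.
For the smuggler: with q = P(Route-1), equating Gate-1's and Gate-2's payoffs gives 7q − 3 = −14q + 6 ⇒ q = 3/7.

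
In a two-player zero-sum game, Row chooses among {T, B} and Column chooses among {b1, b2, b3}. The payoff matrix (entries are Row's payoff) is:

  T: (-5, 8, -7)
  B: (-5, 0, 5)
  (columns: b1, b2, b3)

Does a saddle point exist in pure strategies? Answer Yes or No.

Row minima: T → -7, B → -5; maximin = -5.
Column maxima: b1 → -5, b2 → 8, b3 → 5; minimax = -5.
maximin = minimax = -5, so a saddle point exists.

Yes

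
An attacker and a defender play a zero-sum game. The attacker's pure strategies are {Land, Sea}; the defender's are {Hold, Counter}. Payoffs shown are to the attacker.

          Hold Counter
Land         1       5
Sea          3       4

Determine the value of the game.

3

Row minima: Land → 1, Sea → 3; maximin = 3.
Column maxima: Hold → 3, Counter → 5; minimax = 3.
Since maximin = minimax = 3, there is a saddle point and the value is 3.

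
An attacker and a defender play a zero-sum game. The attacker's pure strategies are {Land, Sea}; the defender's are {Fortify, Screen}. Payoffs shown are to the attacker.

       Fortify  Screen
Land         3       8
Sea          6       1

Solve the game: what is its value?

Row minima: Land → 3, Sea → 1; maximin = 3.
Column maxima: Fortify → 6, Screen → 8; minimax = 6.
3 ≠ 6, so there is no saddle point; optimal play is mixed.
Let the attacker play Land with probability p. Expected payoff against Fortify: 3p + 6(1−p) = −3p + 6; against Screen: 8p + 1(1−p) = 7p + 1.
Setting these equal: −3p + 6 = 7p + 1 ⇒ −10p = -5 ⇒ p = 1/2, and the value is (-3)·(1/2) + 6 = 9/2.
For the defender: with q = P(Fortify), equating Land's and Sea's payoffs gives −5q + 8 = 5q + 1 ⇒ q = 7/10.

9/2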